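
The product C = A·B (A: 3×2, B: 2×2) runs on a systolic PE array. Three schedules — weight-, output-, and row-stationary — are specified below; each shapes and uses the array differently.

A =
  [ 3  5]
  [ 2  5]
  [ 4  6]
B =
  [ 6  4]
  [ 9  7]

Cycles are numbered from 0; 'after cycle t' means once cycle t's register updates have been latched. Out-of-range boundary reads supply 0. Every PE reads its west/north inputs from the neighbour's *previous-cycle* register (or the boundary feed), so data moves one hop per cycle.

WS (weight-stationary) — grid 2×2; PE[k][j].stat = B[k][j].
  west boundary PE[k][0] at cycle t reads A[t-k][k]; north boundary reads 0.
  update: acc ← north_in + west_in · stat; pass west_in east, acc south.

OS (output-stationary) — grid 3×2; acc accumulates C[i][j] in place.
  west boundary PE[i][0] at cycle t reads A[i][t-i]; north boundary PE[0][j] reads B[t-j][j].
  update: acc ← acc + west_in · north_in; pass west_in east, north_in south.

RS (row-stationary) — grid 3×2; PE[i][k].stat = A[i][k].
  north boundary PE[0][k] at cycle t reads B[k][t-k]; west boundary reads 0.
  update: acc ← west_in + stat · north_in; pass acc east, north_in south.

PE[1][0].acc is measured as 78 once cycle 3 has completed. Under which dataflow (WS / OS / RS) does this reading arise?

— WS: 2×2; PE[1][0] trace:
  after 0 — PE[1][0] acc=0, pass-E 0, pass-S 0
  after 1 — PE[1][0] acc=63, pass-E 5, pass-S 63
  after 2 — PE[1][0] acc=57, pass-E 5, pass-S 57
  after 3 — PE[1][0] acc=78, pass-E 6, pass-S 78
— OS: 3×2; PE[1][0] trace:
  after 0 — PE[1][0] acc=0, pass-E 0, pass-S 0
  after 1 — PE[1][0] acc=12, pass-E 2, pass-S 6
  after 2 — PE[1][0] acc=57, pass-E 5, pass-S 9
  after 3 — PE[1][0] acc=57, pass-E 0, pass-S 0
— RS: 3×2; PE[1][0] trace:
  after 0 — PE[1][0] acc=0, pass-E 0, pass-S 0
  after 1 — PE[1][0] acc=12, pass-E 12, pass-S 6
  after 2 — PE[1][0] acc=8, pass-E 8, pass-S 4
  after 3 — PE[1][0] acc=0, pass-E 0, pass-S 0

dataflow = WS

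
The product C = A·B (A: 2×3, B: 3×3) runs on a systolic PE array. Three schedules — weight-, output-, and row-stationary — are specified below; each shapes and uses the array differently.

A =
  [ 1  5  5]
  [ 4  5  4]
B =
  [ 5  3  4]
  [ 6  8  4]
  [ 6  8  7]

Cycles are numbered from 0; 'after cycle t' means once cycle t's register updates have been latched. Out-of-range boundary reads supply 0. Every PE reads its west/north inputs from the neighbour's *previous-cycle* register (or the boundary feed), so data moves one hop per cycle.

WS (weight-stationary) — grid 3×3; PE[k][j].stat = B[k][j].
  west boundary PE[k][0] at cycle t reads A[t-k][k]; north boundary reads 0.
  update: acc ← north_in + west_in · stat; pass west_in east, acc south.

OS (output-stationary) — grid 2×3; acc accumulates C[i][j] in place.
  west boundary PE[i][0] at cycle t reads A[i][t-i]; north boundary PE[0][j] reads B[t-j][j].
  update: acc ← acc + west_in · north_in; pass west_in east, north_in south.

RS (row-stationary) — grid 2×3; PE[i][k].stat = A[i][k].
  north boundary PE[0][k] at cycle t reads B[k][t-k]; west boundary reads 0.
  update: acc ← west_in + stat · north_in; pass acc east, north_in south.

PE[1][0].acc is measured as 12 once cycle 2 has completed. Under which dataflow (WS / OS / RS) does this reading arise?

— WS: 3×3; PE[1][0] trace:
  c0 r1c0: 0 / 0 / 0
  c1 r1c0: 35 / 5 / 35
  c2 r1c0: 50 / 5 / 50
— OS: 2×3; PE[1][0] trace:
  c0 r1c0: 0 / 0 / 0
  c1 r1c0: 20 / 4 / 5
  c2 r1c0: 50 / 5 / 6
— RS: 2×3; PE[1][0] trace:
  c0 r1c0: 0 / 0 / 0
  c1 r1c0: 20 / 20 / 5
  c2 r1c0: 12 / 12 / 3

dataflow = RS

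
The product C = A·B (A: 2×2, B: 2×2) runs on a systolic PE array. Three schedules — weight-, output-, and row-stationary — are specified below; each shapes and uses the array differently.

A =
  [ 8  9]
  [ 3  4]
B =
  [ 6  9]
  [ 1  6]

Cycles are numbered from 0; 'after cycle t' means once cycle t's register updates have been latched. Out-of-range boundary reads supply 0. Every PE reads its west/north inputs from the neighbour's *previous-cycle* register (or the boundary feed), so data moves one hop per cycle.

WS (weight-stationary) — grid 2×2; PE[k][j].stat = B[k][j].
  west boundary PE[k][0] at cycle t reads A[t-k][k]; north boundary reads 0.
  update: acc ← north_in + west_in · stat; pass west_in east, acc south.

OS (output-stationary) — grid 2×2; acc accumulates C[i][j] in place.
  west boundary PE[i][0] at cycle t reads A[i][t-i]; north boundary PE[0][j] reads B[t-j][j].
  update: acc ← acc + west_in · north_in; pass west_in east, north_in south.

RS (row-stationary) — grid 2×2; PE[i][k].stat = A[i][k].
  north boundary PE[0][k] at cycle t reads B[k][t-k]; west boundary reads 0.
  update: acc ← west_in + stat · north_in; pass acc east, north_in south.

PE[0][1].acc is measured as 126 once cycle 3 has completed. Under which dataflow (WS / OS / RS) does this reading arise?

dataflow = OS

— WS: 2×2; PE[0][1] trace:
  t=0 PE[0][1]: acc=0 h=0 v=0
  t=1 PE[0][1]: acc=72 h=8 v=72
  t=2 PE[0][1]: acc=27 h=3 v=27
  t=3 PE[0][1]: acc=0 h=0 v=0
— OS: 2×2; PE[0][1] trace:
  t=0 PE[0][1]: acc=0 h=0 v=0
  t=1 PE[0][1]: acc=72 h=8 v=9
  t=2 PE[0][1]: acc=126 h=9 v=6
  t=3 PE[0][1]: acc=126 h=0 v=0
— RS: 2×2; PE[0][1] trace:
  t=0 PE[0][1]: acc=0 h=0 v=0
  t=1 PE[0][1]: acc=57 h=57 v=1
  t=2 PE[0][1]: acc=126 h=126 v=6
  t=3 PE[0][1]: acc=0 h=0 v=0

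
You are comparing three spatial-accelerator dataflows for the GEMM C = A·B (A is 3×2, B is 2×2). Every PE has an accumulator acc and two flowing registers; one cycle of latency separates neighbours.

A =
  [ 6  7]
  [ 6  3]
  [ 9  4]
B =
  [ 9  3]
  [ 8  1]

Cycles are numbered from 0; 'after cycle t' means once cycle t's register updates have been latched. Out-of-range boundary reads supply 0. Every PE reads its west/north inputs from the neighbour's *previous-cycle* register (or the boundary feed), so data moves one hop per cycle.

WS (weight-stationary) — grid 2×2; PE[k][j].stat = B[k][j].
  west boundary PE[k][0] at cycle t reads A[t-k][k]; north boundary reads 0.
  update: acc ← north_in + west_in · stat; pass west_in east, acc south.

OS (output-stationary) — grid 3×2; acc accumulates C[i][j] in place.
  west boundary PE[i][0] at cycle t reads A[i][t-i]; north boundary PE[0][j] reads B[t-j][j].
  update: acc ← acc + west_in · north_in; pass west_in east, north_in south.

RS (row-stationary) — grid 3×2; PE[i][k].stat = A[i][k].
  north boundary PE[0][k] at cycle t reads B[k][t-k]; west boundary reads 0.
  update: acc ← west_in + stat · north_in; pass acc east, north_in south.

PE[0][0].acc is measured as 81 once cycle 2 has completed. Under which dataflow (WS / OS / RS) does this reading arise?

WS (2×2 grid), PE[0][0]:
  t=0 PE[0][0]: acc=54 h=6 v=54
  t=1 PE[0][0]: acc=54 h=6 v=54
  t=2 PE[0][0]: acc=81 h=9 v=81
OS (3×2 grid), PE[0][0]:
  t=0 PE[0][0]: acc=54 h=6 v=9
  t=1 PE[0][0]: acc=110 h=7 v=8
  t=2 PE[0][0]: acc=110 h=0 v=0
RS (3×2 grid), PE[0][0]:
  t=0 PE[0][0]: acc=54 h=54 v=9
  t=1 PE[0][0]: acc=18 h=18 v=3
  t=2 PE[0][0]: acc=0 h=0 v=0

dataflow = WS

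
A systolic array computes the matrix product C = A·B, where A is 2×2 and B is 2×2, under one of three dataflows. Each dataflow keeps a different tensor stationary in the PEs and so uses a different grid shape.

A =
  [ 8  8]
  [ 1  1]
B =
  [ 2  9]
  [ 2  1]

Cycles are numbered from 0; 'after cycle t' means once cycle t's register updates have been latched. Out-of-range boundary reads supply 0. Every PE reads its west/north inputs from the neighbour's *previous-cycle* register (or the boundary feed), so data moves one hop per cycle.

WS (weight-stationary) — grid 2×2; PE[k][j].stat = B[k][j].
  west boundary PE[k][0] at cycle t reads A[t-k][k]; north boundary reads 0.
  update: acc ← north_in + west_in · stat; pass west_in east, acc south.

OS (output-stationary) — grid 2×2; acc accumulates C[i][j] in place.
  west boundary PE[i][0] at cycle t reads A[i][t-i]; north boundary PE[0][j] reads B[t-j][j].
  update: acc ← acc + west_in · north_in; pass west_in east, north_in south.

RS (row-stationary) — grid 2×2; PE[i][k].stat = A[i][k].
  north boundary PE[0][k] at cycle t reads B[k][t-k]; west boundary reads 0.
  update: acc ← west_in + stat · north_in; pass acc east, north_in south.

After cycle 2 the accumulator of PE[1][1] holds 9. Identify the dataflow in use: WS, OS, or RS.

dataflow = OS

WS (2×2 grid), PE[1][1]:
  t=0 PE[1][1]: acc=0 h=0 v=0
  t=1 PE[1][1]: acc=0 h=0 v=0
  t=2 PE[1][1]: acc=80 h=8 v=80
OS (2×2 grid), PE[1][1]:
  t=0 PE[1][1]: acc=0 h=0 v=0
  t=1 PE[1][1]: acc=0 h=0 v=0
  t=2 PE[1][1]: acc=9 h=1 v=9
RS (2×2 grid), PE[1][1]:
  t=0 PE[1][1]: acc=0 h=0 v=0
  t=1 PE[1][1]: acc=0 h=0 v=0
  t=2 PE[1][1]: acc=4 h=4 v=2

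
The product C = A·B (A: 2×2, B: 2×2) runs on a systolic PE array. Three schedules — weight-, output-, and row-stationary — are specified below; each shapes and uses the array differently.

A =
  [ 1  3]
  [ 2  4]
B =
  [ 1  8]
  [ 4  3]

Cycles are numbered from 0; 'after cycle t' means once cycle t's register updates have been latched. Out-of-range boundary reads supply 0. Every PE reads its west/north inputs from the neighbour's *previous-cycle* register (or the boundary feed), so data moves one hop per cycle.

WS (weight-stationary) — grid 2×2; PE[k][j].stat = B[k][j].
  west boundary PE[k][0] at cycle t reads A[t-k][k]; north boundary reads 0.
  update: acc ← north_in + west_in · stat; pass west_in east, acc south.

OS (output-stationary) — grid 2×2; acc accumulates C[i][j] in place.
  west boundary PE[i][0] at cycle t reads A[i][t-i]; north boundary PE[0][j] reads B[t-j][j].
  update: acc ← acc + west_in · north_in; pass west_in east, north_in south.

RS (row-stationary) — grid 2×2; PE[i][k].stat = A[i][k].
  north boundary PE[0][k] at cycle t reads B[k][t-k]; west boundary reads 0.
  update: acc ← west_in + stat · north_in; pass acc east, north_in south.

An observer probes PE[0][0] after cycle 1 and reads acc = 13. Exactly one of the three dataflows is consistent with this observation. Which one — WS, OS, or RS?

dataflow = OS

WS (2×2 grid), PE[0][0]:
  c0 r0c0: 1 / 1 / 1
  c1 r0c0: 2 / 2 / 2
OS (2×2 grid), PE[0][0]:
  c0 r0c0: 1 / 1 / 1
  c1 r0c0: 13 / 3 / 4
RS (2×2 grid), PE[0][0]:
  c0 r0c0: 1 / 1 / 1
  c1 r0c0: 8 / 8 / 8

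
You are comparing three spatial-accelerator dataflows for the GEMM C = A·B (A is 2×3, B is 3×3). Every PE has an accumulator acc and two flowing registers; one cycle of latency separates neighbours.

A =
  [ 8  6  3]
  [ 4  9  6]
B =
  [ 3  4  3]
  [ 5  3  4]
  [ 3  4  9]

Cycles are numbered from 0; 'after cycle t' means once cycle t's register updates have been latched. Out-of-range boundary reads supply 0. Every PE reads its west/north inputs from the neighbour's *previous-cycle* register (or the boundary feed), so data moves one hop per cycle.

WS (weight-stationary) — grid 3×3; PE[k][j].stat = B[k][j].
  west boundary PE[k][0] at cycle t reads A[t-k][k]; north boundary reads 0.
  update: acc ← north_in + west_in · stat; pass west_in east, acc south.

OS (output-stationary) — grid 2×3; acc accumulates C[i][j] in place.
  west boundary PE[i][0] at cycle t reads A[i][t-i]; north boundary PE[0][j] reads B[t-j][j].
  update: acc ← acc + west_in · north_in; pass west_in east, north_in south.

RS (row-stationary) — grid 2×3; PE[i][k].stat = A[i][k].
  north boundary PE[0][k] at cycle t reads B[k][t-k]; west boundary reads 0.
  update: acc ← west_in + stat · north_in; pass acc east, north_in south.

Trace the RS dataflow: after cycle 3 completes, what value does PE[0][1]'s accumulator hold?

PE[0][1].acc = 48

RS on a 2×3 grid — tracing PE[0][1] and its feeders:
  0: (0,0).acc=24  regs=<24,3>
  0: (0,1).acc=0  regs=<0,0>
  1: (0,0).acc=32  regs=<32,4>
  1: (0,1).acc=54  regs=<54,5>
  2: (0,0).acc=24  regs=<24,3>
  2: (0,1).acc=50  regs=<50,3>
  3: (0,0).acc=0  regs=<0,0>
  3: (0,1).acc=48  regs=<48,4>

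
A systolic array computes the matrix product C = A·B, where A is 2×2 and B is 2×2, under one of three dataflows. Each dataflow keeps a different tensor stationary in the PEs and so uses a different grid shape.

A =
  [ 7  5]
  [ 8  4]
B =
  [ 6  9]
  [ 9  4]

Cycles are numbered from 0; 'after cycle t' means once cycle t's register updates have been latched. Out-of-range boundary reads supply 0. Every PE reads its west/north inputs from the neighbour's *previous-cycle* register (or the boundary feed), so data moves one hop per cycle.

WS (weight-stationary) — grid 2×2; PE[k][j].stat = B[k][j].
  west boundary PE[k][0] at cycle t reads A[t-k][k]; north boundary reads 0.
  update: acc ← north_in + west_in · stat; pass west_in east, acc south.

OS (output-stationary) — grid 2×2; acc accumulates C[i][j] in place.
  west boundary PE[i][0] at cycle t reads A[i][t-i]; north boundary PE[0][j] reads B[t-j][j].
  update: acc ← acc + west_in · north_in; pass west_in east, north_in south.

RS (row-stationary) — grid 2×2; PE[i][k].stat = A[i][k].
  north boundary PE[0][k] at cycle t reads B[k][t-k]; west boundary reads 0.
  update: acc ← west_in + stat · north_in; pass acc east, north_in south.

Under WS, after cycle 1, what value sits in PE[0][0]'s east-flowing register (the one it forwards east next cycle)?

register = 8

WS 2×2: PE[0][0] cycle-by-cycle (with neighbour feeds):
  after 0 — PE[0][0] acc=42, pass-E 7, pass-S 42
  after 1 — PE[0][0] acc=48, pass-E 8, pass-S 48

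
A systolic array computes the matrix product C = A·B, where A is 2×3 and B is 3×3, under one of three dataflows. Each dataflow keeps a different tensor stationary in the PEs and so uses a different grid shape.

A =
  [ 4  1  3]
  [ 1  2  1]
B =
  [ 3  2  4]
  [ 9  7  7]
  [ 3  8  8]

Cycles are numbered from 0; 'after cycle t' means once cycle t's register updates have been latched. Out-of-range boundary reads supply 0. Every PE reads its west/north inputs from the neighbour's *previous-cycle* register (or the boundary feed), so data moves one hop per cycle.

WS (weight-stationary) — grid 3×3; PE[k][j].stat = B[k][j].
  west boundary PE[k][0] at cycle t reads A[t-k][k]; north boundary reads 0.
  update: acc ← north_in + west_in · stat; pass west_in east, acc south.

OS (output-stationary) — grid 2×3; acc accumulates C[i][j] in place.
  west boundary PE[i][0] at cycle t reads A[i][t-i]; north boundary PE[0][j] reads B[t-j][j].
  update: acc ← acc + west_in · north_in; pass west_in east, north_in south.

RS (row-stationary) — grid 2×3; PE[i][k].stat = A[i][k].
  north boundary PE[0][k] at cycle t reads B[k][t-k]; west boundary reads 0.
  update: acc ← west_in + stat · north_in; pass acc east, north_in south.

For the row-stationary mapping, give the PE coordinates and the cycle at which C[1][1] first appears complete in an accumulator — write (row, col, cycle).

(row, col, cycle) = (1, 2, 4)

RS — PE[1][2] is where C[1][1] collects:
  @0  [1,2]  acc 0  |  →0  ↓0
  @1  [1,2]  acc 0  |  →0  ↓0
  @2  [1,2]  acc 0  |  →0  ↓0
  @3  [1,2]  acc 24  |  →24  ↓3
  @4  [1,2]  acc 24  |  →24  ↓8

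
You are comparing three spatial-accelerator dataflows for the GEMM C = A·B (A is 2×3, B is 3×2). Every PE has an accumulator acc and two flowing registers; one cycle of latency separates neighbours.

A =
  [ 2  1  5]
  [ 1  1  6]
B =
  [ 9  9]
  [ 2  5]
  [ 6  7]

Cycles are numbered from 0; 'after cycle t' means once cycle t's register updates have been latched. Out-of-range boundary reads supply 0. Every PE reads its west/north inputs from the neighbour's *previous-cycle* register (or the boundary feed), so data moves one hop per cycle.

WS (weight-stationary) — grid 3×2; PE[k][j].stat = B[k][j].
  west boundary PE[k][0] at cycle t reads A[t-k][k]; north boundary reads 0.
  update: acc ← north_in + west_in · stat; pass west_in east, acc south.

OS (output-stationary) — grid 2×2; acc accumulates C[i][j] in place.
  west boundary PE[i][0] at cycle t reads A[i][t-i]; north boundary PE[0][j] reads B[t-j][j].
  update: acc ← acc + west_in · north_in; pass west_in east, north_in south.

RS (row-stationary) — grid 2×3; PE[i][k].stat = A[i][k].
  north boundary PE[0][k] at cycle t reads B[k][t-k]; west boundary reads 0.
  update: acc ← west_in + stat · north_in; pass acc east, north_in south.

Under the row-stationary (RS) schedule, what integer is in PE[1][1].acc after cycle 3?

RS on a 2×3 grid — tracing PE[1][1] and its feeders:
  0: (0,1).acc=0  regs=<0,0>
  0: (1,0).acc=0  regs=<0,0>
  0: (1,1).acc=0  regs=<0,0>
  1: (0,1).acc=20  regs=<20,2>
  1: (1,0).acc=9  regs=<9,9>
  1: (1,1).acc=0  regs=<0,0>
  2: (0,1).acc=23  regs=<23,5>
  2: (1,0).acc=9  regs=<9,9>
  2: (1,1).acc=11  regs=<11,2>
  3: (0,1).acc=0  regs=<0,0>
  3: (1,0).acc=0  regs=<0,0>
  3: (1,1).acc=14  regs=<14,5>

PE[1][1].acc = 14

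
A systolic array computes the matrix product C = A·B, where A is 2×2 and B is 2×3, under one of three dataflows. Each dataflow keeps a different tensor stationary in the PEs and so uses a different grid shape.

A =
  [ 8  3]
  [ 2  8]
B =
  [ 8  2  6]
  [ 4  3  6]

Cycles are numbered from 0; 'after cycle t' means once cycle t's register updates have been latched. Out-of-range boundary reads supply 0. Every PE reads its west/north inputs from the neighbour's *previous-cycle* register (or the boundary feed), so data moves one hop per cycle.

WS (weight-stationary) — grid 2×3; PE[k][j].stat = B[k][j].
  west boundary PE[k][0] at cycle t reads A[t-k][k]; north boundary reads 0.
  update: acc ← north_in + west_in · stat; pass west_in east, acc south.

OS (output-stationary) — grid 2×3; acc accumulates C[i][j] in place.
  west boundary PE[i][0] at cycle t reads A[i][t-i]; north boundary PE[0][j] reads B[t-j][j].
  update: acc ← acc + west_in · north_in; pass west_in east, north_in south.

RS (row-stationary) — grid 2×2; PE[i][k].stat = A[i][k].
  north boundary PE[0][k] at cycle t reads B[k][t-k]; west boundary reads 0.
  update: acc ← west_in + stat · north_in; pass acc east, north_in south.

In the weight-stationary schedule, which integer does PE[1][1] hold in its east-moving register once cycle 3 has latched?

register = 8

WS 2×3: PE[1][1] cycle-by-cycle (with neighbour feeds):
  cycle 0: PE[0][1] → acc 0, east 0, south 0
  cycle 0: PE[1][0] → acc 0, east 0, south 0
  cycle 0: PE[1][1] → acc 0, east 0, south 0
  cycle 1: PE[0][1] → acc 16, east 8, south 16
  cycle 1: PE[1][0] → acc 76, east 3, south 76
  cycle 1: PE[1][1] → acc 0, east 0, south 0
  cycle 2: PE[0][1] → acc 4, east 2, south 4
  cycle 2: PE[1][0] → acc 48, east 8, south 48
  cycle 2: PE[1][1] → acc 25, east 3, south 25
  cycle 3: PE[0][1] → acc 0, east 0, south 0
  cycle 3: PE[1][0] → acc 0, east 0, south 0
  cycle 3: PE[1][1] → acc 28, east 8, south 28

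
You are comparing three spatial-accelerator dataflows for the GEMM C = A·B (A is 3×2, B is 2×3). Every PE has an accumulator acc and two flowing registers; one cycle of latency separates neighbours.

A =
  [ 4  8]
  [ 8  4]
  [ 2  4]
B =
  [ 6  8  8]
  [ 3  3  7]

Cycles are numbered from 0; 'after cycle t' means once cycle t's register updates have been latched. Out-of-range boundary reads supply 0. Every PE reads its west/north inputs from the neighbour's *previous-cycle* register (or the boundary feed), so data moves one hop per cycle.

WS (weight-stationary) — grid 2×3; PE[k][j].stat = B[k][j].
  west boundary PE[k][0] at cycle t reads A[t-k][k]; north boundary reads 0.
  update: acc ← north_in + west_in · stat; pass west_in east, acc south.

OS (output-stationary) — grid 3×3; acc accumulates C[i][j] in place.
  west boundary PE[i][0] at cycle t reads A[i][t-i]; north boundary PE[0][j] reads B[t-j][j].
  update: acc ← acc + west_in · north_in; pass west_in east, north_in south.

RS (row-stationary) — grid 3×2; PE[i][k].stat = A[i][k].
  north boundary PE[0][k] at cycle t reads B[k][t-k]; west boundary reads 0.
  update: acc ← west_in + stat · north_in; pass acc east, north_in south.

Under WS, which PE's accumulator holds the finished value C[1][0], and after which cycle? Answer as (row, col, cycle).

Under WS, C[1][0] lands at PE[1][0]:
  [0] (1,0) acc=0 (h:0 v:0)
  [1] (1,0) acc=48 (h:8 v:48)
  [2] (1,0) acc=60 (h:4 v:60)

(row, col, cycle) = (1, 0, 2)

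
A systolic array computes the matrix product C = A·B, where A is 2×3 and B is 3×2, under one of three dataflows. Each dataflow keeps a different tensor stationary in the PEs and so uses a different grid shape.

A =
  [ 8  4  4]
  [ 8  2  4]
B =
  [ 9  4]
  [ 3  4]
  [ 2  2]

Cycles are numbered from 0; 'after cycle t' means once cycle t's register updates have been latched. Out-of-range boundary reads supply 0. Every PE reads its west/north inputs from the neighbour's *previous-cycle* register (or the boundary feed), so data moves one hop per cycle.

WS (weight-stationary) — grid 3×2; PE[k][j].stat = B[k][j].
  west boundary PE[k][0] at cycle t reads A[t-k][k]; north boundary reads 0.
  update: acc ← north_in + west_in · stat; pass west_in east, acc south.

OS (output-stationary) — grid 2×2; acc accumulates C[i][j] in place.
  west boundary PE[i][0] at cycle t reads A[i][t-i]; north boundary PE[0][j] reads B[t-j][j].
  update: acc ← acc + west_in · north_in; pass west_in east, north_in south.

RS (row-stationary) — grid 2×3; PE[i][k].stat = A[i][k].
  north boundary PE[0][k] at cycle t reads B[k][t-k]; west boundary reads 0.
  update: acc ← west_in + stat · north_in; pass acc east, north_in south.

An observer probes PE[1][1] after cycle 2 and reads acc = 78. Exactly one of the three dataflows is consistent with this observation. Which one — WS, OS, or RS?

dataflow = RS

— WS: 3×2; PE[1][1] trace:
  c0 r1c1: 0 / 0 / 0
  c1 r1c1: 0 / 0 / 0
  c2 r1c1: 48 / 4 / 48
— OS: 2×2; PE[1][1] trace:
  c0 r1c1: 0 / 0 / 0
  c1 r1c1: 0 / 0 / 0
  c2 r1c1: 32 / 8 / 4
— RS: 2×3; PE[1][1] trace:
  c0 r1c1: 0 / 0 / 0
  c1 r1c1: 0 / 0 / 0
  c2 r1c1: 78 / 78 / 3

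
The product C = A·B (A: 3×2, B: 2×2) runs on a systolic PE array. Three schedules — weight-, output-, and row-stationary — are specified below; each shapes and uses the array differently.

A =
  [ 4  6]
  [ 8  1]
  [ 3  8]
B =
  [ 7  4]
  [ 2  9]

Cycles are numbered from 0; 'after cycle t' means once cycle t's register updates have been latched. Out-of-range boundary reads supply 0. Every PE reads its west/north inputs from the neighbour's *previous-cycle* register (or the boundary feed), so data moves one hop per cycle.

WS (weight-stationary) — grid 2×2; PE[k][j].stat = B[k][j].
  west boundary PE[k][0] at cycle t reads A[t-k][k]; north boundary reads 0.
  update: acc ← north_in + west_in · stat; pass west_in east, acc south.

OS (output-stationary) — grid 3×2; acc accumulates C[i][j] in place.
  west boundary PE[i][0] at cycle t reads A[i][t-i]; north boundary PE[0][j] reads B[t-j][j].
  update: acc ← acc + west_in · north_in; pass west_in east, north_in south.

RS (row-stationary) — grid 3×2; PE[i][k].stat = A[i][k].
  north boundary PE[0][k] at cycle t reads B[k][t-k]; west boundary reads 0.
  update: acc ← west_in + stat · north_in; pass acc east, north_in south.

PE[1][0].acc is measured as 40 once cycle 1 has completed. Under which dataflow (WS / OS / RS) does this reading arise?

WS [2×2] PE[1][0] across cycles:
  c0 r1c0: 0 / 0 / 0
  c1 r1c0: 40 / 6 / 40
OS [3×2] PE[1][0] across cycles:
  c0 r1c0: 0 / 0 / 0
  c1 r1c0: 56 / 8 / 7
RS [3×2] PE[1][0] across cycles:
  c0 r1c0: 0 / 0 / 0
  c1 r1c0: 56 / 56 / 7

dataflow = WS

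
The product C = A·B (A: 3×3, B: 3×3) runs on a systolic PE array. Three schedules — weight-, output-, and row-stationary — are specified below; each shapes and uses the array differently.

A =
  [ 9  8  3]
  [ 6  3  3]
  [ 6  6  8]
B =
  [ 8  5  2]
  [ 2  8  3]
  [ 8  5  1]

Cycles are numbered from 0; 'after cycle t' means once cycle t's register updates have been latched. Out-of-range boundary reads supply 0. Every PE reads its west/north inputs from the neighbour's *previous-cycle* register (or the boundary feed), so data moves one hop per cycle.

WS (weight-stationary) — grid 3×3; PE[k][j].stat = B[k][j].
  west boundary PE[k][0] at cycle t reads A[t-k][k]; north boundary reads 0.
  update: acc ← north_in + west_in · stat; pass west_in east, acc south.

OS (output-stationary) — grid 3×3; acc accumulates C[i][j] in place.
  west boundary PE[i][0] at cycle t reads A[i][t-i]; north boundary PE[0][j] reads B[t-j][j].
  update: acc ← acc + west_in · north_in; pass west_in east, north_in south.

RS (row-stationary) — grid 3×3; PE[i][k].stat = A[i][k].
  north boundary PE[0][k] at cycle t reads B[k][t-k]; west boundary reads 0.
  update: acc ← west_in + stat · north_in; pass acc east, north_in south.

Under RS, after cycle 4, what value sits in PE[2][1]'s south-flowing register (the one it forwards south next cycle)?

Tracing RS — 3×3 array, target PE[2][1]:
  c0 r1c1: 0 / 0 / 0
  c0 r2c0: 0 / 0 / 0
  c0 r2c1: 0 / 0 / 0
  c1 r1c1: 0 / 0 / 0
  c1 r2c0: 0 / 0 / 0
  c1 r2c1: 0 / 0 / 0
  c2 r1c1: 54 / 54 / 2
  c2 r2c0: 48 / 48 / 8
  c2 r2c1: 0 / 0 / 0
  c3 r1c1: 54 / 54 / 8
  c3 r2c0: 30 / 30 / 5
  c3 r2c1: 60 / 60 / 2
  c4 r1c1: 21 / 21 / 3
  c4 r2c0: 12 / 12 / 2
  c4 r2c1: 78 / 78 / 8

register = 8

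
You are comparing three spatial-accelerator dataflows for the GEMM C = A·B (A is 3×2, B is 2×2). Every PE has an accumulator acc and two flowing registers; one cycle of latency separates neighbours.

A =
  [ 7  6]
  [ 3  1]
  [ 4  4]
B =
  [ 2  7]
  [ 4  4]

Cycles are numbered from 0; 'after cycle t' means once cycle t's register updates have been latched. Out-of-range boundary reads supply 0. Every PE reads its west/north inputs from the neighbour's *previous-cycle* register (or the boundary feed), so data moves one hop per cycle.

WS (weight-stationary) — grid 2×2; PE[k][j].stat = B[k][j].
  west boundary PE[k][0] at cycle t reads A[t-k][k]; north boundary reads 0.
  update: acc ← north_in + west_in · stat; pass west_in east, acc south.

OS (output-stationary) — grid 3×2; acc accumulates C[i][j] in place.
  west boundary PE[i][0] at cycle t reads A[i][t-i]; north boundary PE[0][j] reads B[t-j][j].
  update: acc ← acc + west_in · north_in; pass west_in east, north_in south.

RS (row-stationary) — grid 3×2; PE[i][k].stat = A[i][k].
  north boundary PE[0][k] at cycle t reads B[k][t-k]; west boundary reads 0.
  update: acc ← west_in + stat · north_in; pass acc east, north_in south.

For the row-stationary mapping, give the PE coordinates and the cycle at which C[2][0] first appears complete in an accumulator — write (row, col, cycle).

Under RS, C[2][0] lands at PE[2][1]:
  after 0 — PE[2][1] acc=0, pass-E 0, pass-S 0
  after 1 — PE[2][1] acc=0, pass-E 0, pass-S 0
  after 2 — PE[2][1] acc=0, pass-E 0, pass-S 0
  after 3 — PE[2][1] acc=24, pass-E 24, pass-S 4

(row, col, cycle) = (2, 1, 3)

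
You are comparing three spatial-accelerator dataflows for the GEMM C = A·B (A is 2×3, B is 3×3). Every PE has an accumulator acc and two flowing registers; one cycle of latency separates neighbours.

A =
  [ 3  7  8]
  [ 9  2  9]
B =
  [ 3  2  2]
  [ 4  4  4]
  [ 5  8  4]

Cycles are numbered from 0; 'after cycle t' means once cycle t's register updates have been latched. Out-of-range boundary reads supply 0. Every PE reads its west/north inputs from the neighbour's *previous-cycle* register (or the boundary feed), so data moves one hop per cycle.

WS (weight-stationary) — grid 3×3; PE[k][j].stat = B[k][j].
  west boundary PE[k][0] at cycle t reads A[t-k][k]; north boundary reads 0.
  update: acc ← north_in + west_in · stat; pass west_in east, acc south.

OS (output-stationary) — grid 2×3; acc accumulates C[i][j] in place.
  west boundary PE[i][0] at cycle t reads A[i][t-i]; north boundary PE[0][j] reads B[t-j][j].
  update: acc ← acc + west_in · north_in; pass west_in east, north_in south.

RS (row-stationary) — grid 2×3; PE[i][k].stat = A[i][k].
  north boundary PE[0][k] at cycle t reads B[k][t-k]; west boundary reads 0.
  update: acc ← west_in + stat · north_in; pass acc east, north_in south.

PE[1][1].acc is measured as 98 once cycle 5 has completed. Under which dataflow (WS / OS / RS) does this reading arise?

WS (3×3 grid), PE[1][1]:
  cycle 0: PE[1][1] → acc 0, east 0, south 0
  cycle 1: PE[1][1] → acc 0, east 0, south 0
  cycle 2: PE[1][1] → acc 34, east 7, south 34
  cycle 3: PE[1][1] → acc 26, east 2, south 26
  cycle 4: PE[1][1] → acc 0, east 0, south 0
  cycle 5: PE[1][1] → acc 0, east 0, south 0
OS (2×3 grid), PE[1][1]:
  cycle 0: PE[1][1] → acc 0, east 0, south 0
  cycle 1: PE[1][1] → acc 0, east 0, south 0
  cycle 2: PE[1][1] → acc 18, east 9, south 2
  cycle 3: PE[1][1] → acc 26, east 2, south 4
  cycle 4: PE[1][1] → acc 98, east 9, south 8
  cycle 5: PE[1][1] → acc 98, east 0, south 0
RS (2×3 grid), PE[1][1]:
  cycle 0: PE[1][1] → acc 0, east 0, south 0
  cycle 1: PE[1][1] → acc 0, east 0, south 0
  cycle 2: PE[1][1] → acc 35, east 35, south 4
  cycle 3: PE[1][1] → acc 26, east 26, south 4
  cycle 4: PE[1][1] → acc 26, east 26, south 4
  cycle 5: PE[1][1] → acc 0, east 0, south 0

dataflow = OS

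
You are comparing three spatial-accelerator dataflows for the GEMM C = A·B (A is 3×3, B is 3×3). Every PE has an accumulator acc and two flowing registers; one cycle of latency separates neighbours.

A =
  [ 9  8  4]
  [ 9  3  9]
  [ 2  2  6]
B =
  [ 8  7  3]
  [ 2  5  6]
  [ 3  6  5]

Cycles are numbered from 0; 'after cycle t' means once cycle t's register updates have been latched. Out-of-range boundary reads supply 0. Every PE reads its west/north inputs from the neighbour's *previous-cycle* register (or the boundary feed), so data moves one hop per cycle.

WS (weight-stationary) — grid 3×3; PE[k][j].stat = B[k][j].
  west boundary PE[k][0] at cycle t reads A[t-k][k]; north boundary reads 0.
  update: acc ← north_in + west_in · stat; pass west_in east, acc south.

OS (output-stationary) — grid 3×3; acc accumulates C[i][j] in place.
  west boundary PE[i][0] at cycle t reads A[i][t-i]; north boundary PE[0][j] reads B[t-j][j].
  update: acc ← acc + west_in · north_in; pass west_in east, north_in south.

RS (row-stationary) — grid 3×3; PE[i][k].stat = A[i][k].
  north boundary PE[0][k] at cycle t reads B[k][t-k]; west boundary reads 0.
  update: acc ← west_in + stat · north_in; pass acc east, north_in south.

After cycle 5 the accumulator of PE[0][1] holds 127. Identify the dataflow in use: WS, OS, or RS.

dataflow = OS

WS (3×3 grid), PE[0][1]:
  @0  [0,1]  acc 0  |  →0  ↓0
  @1  [0,1]  acc 63  |  →9  ↓63
  @2  [0,1]  acc 63  |  →9  ↓63
  @3  [0,1]  acc 14  |  →2  ↓14
  @4  [0,1]  acc 0  |  →0  ↓0
  @5  [0,1]  acc 0  |  →0  ↓0
OS (3×3 grid), PE[0][1]:
  @0  [0,1]  acc 0  |  →0  ↓0
  @1  [0,1]  acc 63  |  →9  ↓7
  @2  [0,1]  acc 103  |  →8  ↓5
  @3  [0,1]  acc 127  |  →4  ↓6
  @4  [0,1]  acc 127  |  →0  ↓0
  @5  [0,1]  acc 127  |  →0  ↓0
RS (3×3 grid), PE[0][1]:
  @0  [0,1]  acc 0  |  →0  ↓0
  @1  [0,1]  acc 88  |  →88  ↓2
  @2  [0,1]  acc 103  |  →103  ↓5
  @3  [0,1]  acc 75  |  →75  ↓6
  @4  [0,1]  acc 0  |  →0  ↓0
  @5  [0,1]  acc 0  |  →0  ↓0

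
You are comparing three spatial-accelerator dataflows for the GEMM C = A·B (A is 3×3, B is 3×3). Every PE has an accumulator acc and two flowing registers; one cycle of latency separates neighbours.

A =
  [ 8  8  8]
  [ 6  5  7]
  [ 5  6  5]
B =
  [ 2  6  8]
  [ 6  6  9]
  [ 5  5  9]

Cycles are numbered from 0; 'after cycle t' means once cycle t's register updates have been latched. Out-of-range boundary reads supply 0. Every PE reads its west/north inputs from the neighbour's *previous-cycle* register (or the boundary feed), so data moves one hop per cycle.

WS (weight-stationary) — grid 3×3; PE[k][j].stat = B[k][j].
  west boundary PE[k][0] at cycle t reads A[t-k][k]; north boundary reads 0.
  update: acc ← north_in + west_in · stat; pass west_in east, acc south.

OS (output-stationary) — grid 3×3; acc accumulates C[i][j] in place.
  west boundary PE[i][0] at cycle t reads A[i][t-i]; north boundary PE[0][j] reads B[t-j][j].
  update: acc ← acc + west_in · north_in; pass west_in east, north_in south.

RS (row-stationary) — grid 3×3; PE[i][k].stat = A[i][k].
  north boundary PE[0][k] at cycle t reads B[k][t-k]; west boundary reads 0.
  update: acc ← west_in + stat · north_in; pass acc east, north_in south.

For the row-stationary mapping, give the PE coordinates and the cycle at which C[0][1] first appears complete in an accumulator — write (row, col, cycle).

RS: C[0][1] accumulates in PE[0][2]:
  @0  [0,2]  acc 0  |  →0  ↓0
  @1  [0,2]  acc 0  |  →0  ↓0
  @2  [0,2]  acc 104  |  →104  ↓5
  @3  [0,2]  acc 136  |  →136  ↓5

(row, col, cycle) = (0, 2, 3)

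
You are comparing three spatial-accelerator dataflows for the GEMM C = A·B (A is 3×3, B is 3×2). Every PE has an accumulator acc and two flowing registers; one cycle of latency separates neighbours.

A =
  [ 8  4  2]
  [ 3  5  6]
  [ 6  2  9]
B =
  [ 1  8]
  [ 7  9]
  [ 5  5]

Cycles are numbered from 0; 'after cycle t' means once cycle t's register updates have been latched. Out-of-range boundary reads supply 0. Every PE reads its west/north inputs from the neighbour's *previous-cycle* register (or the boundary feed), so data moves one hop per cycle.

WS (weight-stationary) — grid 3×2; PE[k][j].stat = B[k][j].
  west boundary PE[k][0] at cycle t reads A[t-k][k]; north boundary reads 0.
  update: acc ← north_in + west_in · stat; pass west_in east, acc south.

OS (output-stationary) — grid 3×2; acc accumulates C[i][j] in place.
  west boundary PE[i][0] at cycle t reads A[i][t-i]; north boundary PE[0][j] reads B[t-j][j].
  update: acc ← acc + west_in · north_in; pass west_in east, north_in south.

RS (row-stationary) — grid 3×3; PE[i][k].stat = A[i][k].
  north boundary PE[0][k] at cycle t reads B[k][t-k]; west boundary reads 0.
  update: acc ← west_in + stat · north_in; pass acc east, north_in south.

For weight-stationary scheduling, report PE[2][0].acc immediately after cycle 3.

WS 3×2: PE[2][0] cycle-by-cycle (with neighbour feeds):
  cycle 0: PE[1][0] → acc 0, east 0, south 0
  cycle 0: PE[2][0] → acc 0, east 0, south 0
  cycle 1: PE[1][0] → acc 36, east 4, south 36
  cycle 1: PE[2][0] → acc 0, east 0, south 0
  cycle 2: PE[1][0] → acc 38, east 5, south 38
  cycle 2: PE[2][0] → acc 46, east 2, south 46
  cycle 3: PE[1][0] → acc 20, east 2, south 20
  cycle 3: PE[2][0] → acc 68, east 6, south 68

PE[2][0].acc = 68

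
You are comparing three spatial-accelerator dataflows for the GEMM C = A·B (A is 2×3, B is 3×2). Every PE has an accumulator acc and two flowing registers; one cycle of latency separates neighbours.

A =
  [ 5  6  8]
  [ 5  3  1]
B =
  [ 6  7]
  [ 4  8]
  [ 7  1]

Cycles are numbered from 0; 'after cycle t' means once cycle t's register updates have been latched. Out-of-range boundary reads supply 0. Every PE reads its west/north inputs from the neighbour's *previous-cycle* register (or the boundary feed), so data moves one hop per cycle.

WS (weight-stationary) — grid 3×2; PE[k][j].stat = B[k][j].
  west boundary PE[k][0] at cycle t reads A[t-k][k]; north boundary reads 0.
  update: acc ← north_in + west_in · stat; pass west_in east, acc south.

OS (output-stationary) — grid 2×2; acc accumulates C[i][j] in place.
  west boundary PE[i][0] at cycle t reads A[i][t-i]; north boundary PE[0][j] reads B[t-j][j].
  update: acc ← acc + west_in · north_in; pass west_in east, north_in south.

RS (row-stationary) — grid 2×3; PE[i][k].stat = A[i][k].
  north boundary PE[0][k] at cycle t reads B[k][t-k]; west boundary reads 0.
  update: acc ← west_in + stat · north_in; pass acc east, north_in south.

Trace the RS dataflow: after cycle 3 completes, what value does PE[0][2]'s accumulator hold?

RS 2×3: PE[0][2] cycle-by-cycle (with neighbour feeds):
  t=0 PE[0][1]: acc=0 h=0 v=0
  t=0 PE[0][2]: acc=0 h=0 v=0
  t=1 PE[0][1]: acc=54 h=54 v=4
  t=1 PE[0][2]: acc=0 h=0 v=0
  t=2 PE[0][1]: acc=83 h=83 v=8
  t=2 PE[0][2]: acc=110 h=110 v=7
  t=3 PE[0][1]: acc=0 h=0 v=0
  t=3 PE[0][2]: acc=91 h=91 v=1

PE[0][2].acc = 91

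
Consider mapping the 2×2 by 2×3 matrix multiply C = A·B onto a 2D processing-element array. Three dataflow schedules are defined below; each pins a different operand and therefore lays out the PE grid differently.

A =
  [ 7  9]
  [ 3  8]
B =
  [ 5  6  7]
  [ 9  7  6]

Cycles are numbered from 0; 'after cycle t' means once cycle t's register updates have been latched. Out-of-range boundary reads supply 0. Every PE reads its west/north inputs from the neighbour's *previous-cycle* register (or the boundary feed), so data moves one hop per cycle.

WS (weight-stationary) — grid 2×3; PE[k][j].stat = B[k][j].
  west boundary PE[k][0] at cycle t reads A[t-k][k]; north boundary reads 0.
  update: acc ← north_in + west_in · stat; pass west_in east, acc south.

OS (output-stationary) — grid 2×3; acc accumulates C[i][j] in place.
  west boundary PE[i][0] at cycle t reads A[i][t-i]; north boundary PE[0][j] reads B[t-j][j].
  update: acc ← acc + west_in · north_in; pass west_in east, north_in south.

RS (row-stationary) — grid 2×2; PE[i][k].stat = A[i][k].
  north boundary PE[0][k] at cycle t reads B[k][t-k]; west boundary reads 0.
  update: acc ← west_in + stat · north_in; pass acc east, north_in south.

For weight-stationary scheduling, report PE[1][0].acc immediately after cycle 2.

PE[1][0].acc = 87

Tracing WS — 2×3 array, target PE[1][0]:
  t=0 PE[0][0]: acc=35 h=7 v=35
  t=0 PE[1][0]: acc=0 h=0 v=0
  t=1 PE[0][0]: acc=15 h=3 v=15
  t=1 PE[1][0]: acc=116 h=9 v=116
  t=2 PE[0][0]: acc=0 h=0 v=0
  t=2 PE[1][0]: acc=87 h=8 v=87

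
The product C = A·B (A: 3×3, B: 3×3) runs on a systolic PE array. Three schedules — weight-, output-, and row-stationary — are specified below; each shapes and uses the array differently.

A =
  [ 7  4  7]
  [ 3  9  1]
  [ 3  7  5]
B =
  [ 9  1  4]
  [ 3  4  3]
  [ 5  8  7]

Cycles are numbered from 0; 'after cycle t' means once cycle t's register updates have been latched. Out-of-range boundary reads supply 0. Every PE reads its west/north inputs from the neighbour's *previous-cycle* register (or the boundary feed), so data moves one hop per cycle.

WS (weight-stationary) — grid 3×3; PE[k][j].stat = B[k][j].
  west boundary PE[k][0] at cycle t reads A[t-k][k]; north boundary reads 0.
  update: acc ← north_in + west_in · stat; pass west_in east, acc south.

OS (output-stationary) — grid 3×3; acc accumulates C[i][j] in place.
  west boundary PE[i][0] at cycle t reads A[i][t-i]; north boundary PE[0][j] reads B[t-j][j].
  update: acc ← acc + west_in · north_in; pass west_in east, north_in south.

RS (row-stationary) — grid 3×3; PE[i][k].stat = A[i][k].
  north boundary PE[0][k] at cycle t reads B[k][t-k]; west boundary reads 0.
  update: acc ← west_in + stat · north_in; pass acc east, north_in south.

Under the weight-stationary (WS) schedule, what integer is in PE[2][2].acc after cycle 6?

WS 3×3: PE[2][2] cycle-by-cycle (with neighbour feeds):
  0: (1,2).acc=0  regs=<0,0>
  0: (2,1).acc=0  regs=<0,0>
  0: (2,2).acc=0  regs=<0,0>
  1: (1,2).acc=0  regs=<0,0>
  1: (2,1).acc=0  regs=<0,0>
  1: (2,2).acc=0  regs=<0,0>
  2: (1,2).acc=0  regs=<0,0>
  2: (2,1).acc=0  regs=<0,0>
  2: (2,2).acc=0  regs=<0,0>
  3: (1,2).acc=40  regs=<4,40>
  3: (2,1).acc=79  regs=<7,79>
  3: (2,2).acc=0  regs=<0,0>
  4: (1,2).acc=39  regs=<9,39>
  4: (2,1).acc=47  regs=<1,47>
  4: (2,2).acc=89  regs=<7,89>
  5: (1,2).acc=33  regs=<7,33>
  5: (2,1).acc=71  regs=<5,71>
  5: (2,2).acc=46  regs=<1,46>
  6: (1,2).acc=0  regs=<0,0>
  6: (2,1).acc=0  regs=<0,0>
  6: (2,2).acc=68  regs=<5,68>

PE[2][2].acc = 68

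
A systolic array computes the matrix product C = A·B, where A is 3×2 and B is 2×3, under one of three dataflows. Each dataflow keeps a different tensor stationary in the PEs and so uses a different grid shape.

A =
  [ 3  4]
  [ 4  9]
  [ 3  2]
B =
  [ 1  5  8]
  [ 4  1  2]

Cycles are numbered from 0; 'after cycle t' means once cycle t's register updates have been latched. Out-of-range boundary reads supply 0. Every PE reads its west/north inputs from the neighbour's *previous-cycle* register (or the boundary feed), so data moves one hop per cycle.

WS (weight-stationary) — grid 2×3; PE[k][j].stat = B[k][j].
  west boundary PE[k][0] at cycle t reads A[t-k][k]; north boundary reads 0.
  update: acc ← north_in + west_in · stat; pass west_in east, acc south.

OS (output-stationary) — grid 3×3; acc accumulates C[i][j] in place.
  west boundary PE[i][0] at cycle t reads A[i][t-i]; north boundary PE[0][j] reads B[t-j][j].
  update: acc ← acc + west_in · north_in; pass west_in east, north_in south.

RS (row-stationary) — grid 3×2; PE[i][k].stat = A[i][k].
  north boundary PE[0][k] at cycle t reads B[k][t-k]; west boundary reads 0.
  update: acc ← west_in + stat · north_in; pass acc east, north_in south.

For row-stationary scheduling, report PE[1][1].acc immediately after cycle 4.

PE[1][1].acc = 50

Tracing RS — 3×2 array, target PE[1][1]:
  after 0 — PE[0][1] acc=0, pass-E 0, pass-S 0
  after 0 — PE[1][0] acc=0, pass-E 0, pass-S 0
  after 0 — PE[1][1] acc=0, pass-E 0, pass-S 0
  after 1 — PE[0][1] acc=19, pass-E 19, pass-S 4
  after 1 — PE[1][0] acc=4, pass-E 4, pass-S 1
  after 1 — PE[1][1] acc=0, pass-E 0, pass-S 0
  after 2 — PE[0][1] acc=19, pass-E 19, pass-S 1
  after 2 — PE[1][0] acc=20, pass-E 20, pass-S 5
  after 2 — PE[1][1] acc=40, pass-E 40, pass-S 4
  after 3 — PE[0][1] acc=32, pass-E 32, pass-S 2
  after 3 — PE[1][0] acc=32, pass-E 32, pass-S 8
  after 3 — PE[1][1] acc=29, pass-E 29, pass-S 1
  after 4 — PE[0][1] acc=0, pass-E 0, pass-S 0
  after 4 — PE[1][0] acc=0, pass-E 0, pass-S 0
  after 4 — PE[1][1] acc=50, pass-E 50, pass-S 2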